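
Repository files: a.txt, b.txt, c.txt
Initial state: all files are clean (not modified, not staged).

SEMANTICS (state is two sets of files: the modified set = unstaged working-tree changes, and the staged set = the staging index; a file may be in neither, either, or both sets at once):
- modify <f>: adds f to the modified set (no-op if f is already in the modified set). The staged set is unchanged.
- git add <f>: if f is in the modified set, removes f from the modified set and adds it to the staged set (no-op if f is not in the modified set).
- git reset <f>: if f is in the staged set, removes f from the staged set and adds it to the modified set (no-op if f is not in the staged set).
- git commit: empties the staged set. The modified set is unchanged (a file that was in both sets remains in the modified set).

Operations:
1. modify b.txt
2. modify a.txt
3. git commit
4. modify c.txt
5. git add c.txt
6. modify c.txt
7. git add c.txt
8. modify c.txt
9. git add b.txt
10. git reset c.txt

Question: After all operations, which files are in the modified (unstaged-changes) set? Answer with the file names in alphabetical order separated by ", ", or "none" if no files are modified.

After op 1 (modify b.txt): modified={b.txt} staged={none}
After op 2 (modify a.txt): modified={a.txt, b.txt} staged={none}
After op 3 (git commit): modified={a.txt, b.txt} staged={none}
After op 4 (modify c.txt): modified={a.txt, b.txt, c.txt} staged={none}
After op 5 (git add c.txt): modified={a.txt, b.txt} staged={c.txt}
After op 6 (modify c.txt): modified={a.txt, b.txt, c.txt} staged={c.txt}
After op 7 (git add c.txt): modified={a.txt, b.txt} staged={c.txt}
After op 8 (modify c.txt): modified={a.txt, b.txt, c.txt} staged={c.txt}
After op 9 (git add b.txt): modified={a.txt, c.txt} staged={b.txt, c.txt}
After op 10 (git reset c.txt): modified={a.txt, c.txt} staged={b.txt}

Answer: a.txt, c.txt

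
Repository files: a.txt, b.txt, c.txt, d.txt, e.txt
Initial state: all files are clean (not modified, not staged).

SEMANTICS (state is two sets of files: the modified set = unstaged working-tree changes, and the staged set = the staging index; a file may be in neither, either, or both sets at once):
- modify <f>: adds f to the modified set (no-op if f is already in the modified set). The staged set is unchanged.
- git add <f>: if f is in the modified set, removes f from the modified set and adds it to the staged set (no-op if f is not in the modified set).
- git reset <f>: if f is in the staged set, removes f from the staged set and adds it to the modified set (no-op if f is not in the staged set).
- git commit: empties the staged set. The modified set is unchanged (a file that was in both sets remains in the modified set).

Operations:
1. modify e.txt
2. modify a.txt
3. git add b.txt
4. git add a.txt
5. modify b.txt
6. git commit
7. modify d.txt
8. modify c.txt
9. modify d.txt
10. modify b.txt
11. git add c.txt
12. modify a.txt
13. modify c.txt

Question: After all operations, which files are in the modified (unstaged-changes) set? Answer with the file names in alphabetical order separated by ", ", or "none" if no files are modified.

After op 1 (modify e.txt): modified={e.txt} staged={none}
After op 2 (modify a.txt): modified={a.txt, e.txt} staged={none}
After op 3 (git add b.txt): modified={a.txt, e.txt} staged={none}
After op 4 (git add a.txt): modified={e.txt} staged={a.txt}
After op 5 (modify b.txt): modified={b.txt, e.txt} staged={a.txt}
After op 6 (git commit): modified={b.txt, e.txt} staged={none}
After op 7 (modify d.txt): modified={b.txt, d.txt, e.txt} staged={none}
After op 8 (modify c.txt): modified={b.txt, c.txt, d.txt, e.txt} staged={none}
After op 9 (modify d.txt): modified={b.txt, c.txt, d.txt, e.txt} staged={none}
After op 10 (modify b.txt): modified={b.txt, c.txt, d.txt, e.txt} staged={none}
After op 11 (git add c.txt): modified={b.txt, d.txt, e.txt} staged={c.txt}
After op 12 (modify a.txt): modified={a.txt, b.txt, d.txt, e.txt} staged={c.txt}
After op 13 (modify c.txt): modified={a.txt, b.txt, c.txt, d.txt, e.txt} staged={c.txt}

Answer: a.txt, b.txt, c.txt, d.txt, e.txt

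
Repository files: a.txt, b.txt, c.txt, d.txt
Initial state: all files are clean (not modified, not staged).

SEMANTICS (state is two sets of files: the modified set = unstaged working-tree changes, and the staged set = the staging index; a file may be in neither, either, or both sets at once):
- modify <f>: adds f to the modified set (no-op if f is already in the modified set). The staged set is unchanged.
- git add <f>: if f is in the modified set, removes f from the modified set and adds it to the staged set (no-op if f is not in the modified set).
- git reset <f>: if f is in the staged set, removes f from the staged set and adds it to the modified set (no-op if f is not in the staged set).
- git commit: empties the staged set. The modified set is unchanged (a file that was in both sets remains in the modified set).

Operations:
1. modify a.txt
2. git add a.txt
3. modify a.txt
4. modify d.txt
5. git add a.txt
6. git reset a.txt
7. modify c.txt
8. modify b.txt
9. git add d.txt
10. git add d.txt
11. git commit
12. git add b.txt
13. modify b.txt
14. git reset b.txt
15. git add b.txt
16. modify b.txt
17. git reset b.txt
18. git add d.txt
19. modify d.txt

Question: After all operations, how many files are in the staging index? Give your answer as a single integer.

Answer: 0

Derivation:
After op 1 (modify a.txt): modified={a.txt} staged={none}
After op 2 (git add a.txt): modified={none} staged={a.txt}
After op 3 (modify a.txt): modified={a.txt} staged={a.txt}
After op 4 (modify d.txt): modified={a.txt, d.txt} staged={a.txt}
After op 5 (git add a.txt): modified={d.txt} staged={a.txt}
After op 6 (git reset a.txt): modified={a.txt, d.txt} staged={none}
After op 7 (modify c.txt): modified={a.txt, c.txt, d.txt} staged={none}
After op 8 (modify b.txt): modified={a.txt, b.txt, c.txt, d.txt} staged={none}
After op 9 (git add d.txt): modified={a.txt, b.txt, c.txt} staged={d.txt}
After op 10 (git add d.txt): modified={a.txt, b.txt, c.txt} staged={d.txt}
After op 11 (git commit): modified={a.txt, b.txt, c.txt} staged={none}
After op 12 (git add b.txt): modified={a.txt, c.txt} staged={b.txt}
After op 13 (modify b.txt): modified={a.txt, b.txt, c.txt} staged={b.txt}
After op 14 (git reset b.txt): modified={a.txt, b.txt, c.txt} staged={none}
After op 15 (git add b.txt): modified={a.txt, c.txt} staged={b.txt}
After op 16 (modify b.txt): modified={a.txt, b.txt, c.txt} staged={b.txt}
After op 17 (git reset b.txt): modified={a.txt, b.txt, c.txt} staged={none}
After op 18 (git add d.txt): modified={a.txt, b.txt, c.txt} staged={none}
After op 19 (modify d.txt): modified={a.txt, b.txt, c.txt, d.txt} staged={none}
Final staged set: {none} -> count=0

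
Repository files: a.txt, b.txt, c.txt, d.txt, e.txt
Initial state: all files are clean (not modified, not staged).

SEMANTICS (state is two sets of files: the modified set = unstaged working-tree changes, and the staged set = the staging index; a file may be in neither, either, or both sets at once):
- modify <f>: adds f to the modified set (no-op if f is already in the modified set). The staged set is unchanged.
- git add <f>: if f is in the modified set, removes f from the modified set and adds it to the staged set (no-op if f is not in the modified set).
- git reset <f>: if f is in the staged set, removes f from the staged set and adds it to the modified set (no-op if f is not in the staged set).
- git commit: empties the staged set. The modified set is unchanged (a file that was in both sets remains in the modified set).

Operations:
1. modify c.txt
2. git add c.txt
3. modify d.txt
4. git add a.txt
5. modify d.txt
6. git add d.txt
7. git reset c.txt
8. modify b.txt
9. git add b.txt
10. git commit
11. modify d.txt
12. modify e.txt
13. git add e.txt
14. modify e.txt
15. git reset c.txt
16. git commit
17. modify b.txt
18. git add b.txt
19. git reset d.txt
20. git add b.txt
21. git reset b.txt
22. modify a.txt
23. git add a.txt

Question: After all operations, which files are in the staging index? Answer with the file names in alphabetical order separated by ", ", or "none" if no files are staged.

After op 1 (modify c.txt): modified={c.txt} staged={none}
After op 2 (git add c.txt): modified={none} staged={c.txt}
After op 3 (modify d.txt): modified={d.txt} staged={c.txt}
After op 4 (git add a.txt): modified={d.txt} staged={c.txt}
After op 5 (modify d.txt): modified={d.txt} staged={c.txt}
After op 6 (git add d.txt): modified={none} staged={c.txt, d.txt}
After op 7 (git reset c.txt): modified={c.txt} staged={d.txt}
After op 8 (modify b.txt): modified={b.txt, c.txt} staged={d.txt}
After op 9 (git add b.txt): modified={c.txt} staged={b.txt, d.txt}
After op 10 (git commit): modified={c.txt} staged={none}
After op 11 (modify d.txt): modified={c.txt, d.txt} staged={none}
After op 12 (modify e.txt): modified={c.txt, d.txt, e.txt} staged={none}
After op 13 (git add e.txt): modified={c.txt, d.txt} staged={e.txt}
After op 14 (modify e.txt): modified={c.txt, d.txt, e.txt} staged={e.txt}
After op 15 (git reset c.txt): modified={c.txt, d.txt, e.txt} staged={e.txt}
After op 16 (git commit): modified={c.txt, d.txt, e.txt} staged={none}
After op 17 (modify b.txt): modified={b.txt, c.txt, d.txt, e.txt} staged={none}
After op 18 (git add b.txt): modified={c.txt, d.txt, e.txt} staged={b.txt}
After op 19 (git reset d.txt): modified={c.txt, d.txt, e.txt} staged={b.txt}
After op 20 (git add b.txt): modified={c.txt, d.txt, e.txt} staged={b.txt}
After op 21 (git reset b.txt): modified={b.txt, c.txt, d.txt, e.txt} staged={none}
After op 22 (modify a.txt): modified={a.txt, b.txt, c.txt, d.txt, e.txt} staged={none}
After op 23 (git add a.txt): modified={b.txt, c.txt, d.txt, e.txt} staged={a.txt}

Answer: a.txt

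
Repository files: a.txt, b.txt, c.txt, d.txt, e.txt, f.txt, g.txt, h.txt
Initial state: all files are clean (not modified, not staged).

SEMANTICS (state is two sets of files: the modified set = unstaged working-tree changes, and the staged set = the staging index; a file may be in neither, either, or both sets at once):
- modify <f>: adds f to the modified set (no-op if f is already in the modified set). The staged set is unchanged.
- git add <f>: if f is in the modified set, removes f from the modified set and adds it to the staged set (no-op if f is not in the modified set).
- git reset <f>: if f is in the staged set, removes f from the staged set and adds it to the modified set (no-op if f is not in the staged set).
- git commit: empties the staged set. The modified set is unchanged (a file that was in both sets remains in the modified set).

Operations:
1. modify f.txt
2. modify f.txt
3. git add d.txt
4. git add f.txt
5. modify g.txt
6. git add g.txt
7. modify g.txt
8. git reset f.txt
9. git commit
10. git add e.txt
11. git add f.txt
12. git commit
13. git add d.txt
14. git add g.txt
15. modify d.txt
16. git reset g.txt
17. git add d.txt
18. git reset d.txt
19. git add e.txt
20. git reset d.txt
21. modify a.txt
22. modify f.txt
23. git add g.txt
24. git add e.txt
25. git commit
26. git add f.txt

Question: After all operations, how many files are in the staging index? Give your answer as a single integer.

After op 1 (modify f.txt): modified={f.txt} staged={none}
After op 2 (modify f.txt): modified={f.txt} staged={none}
After op 3 (git add d.txt): modified={f.txt} staged={none}
After op 4 (git add f.txt): modified={none} staged={f.txt}
After op 5 (modify g.txt): modified={g.txt} staged={f.txt}
After op 6 (git add g.txt): modified={none} staged={f.txt, g.txt}
After op 7 (modify g.txt): modified={g.txt} staged={f.txt, g.txt}
After op 8 (git reset f.txt): modified={f.txt, g.txt} staged={g.txt}
After op 9 (git commit): modified={f.txt, g.txt} staged={none}
After op 10 (git add e.txt): modified={f.txt, g.txt} staged={none}
After op 11 (git add f.txt): modified={g.txt} staged={f.txt}
After op 12 (git commit): modified={g.txt} staged={none}
After op 13 (git add d.txt): modified={g.txt} staged={none}
After op 14 (git add g.txt): modified={none} staged={g.txt}
After op 15 (modify d.txt): modified={d.txt} staged={g.txt}
After op 16 (git reset g.txt): modified={d.txt, g.txt} staged={none}
After op 17 (git add d.txt): modified={g.txt} staged={d.txt}
After op 18 (git reset d.txt): modified={d.txt, g.txt} staged={none}
After op 19 (git add e.txt): modified={d.txt, g.txt} staged={none}
After op 20 (git reset d.txt): modified={d.txt, g.txt} staged={none}
After op 21 (modify a.txt): modified={a.txt, d.txt, g.txt} staged={none}
After op 22 (modify f.txt): modified={a.txt, d.txt, f.txt, g.txt} staged={none}
After op 23 (git add g.txt): modified={a.txt, d.txt, f.txt} staged={g.txt}
After op 24 (git add e.txt): modified={a.txt, d.txt, f.txt} staged={g.txt}
After op 25 (git commit): modified={a.txt, d.txt, f.txt} staged={none}
After op 26 (git add f.txt): modified={a.txt, d.txt} staged={f.txt}
Final staged set: {f.txt} -> count=1

Answer: 1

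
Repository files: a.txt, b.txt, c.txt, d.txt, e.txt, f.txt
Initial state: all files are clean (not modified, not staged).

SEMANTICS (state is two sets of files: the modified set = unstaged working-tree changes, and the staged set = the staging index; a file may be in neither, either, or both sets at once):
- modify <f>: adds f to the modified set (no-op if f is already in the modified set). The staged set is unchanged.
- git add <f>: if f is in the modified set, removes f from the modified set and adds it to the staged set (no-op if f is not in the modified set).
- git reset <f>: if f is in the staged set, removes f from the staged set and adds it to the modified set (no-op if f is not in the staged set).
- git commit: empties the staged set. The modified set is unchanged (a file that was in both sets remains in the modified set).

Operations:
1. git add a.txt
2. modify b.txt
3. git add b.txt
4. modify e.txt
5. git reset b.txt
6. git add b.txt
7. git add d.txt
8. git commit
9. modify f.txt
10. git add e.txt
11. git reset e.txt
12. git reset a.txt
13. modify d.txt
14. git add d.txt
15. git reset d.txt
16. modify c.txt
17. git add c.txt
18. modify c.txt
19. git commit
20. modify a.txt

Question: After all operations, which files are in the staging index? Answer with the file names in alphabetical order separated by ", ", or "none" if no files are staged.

Answer: none

Derivation:
After op 1 (git add a.txt): modified={none} staged={none}
After op 2 (modify b.txt): modified={b.txt} staged={none}
After op 3 (git add b.txt): modified={none} staged={b.txt}
After op 4 (modify e.txt): modified={e.txt} staged={b.txt}
After op 5 (git reset b.txt): modified={b.txt, e.txt} staged={none}
After op 6 (git add b.txt): modified={e.txt} staged={b.txt}
After op 7 (git add d.txt): modified={e.txt} staged={b.txt}
After op 8 (git commit): modified={e.txt} staged={none}
After op 9 (modify f.txt): modified={e.txt, f.txt} staged={none}
After op 10 (git add e.txt): modified={f.txt} staged={e.txt}
After op 11 (git reset e.txt): modified={e.txt, f.txt} staged={none}
After op 12 (git reset a.txt): modified={e.txt, f.txt} staged={none}
After op 13 (modify d.txt): modified={d.txt, e.txt, f.txt} staged={none}
After op 14 (git add d.txt): modified={e.txt, f.txt} staged={d.txt}
After op 15 (git reset d.txt): modified={d.txt, e.txt, f.txt} staged={none}
After op 16 (modify c.txt): modified={c.txt, d.txt, e.txt, f.txt} staged={none}
After op 17 (git add c.txt): modified={d.txt, e.txt, f.txt} staged={c.txt}
After op 18 (modify c.txt): modified={c.txt, d.txt, e.txt, f.txt} staged={c.txt}
After op 19 (git commit): modified={c.txt, d.txt, e.txt, f.txt} staged={none}
After op 20 (modify a.txt): modified={a.txt, c.txt, d.txt, e.txt, f.txt} staged={none}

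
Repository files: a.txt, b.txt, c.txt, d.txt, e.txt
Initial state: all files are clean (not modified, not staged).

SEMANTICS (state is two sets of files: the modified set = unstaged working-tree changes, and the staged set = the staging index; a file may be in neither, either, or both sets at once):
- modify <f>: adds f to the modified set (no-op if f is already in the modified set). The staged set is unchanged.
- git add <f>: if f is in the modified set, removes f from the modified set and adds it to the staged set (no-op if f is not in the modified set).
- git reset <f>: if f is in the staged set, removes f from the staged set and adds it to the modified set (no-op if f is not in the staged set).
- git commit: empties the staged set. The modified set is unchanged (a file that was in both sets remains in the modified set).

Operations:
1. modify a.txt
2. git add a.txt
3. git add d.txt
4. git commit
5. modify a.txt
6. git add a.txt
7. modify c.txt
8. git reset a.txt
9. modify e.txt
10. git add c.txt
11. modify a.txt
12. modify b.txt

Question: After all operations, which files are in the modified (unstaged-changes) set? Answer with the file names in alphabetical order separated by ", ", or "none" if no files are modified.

Answer: a.txt, b.txt, e.txt

Derivation:
After op 1 (modify a.txt): modified={a.txt} staged={none}
After op 2 (git add a.txt): modified={none} staged={a.txt}
After op 3 (git add d.txt): modified={none} staged={a.txt}
After op 4 (git commit): modified={none} staged={none}
After op 5 (modify a.txt): modified={a.txt} staged={none}
After op 6 (git add a.txt): modified={none} staged={a.txt}
After op 7 (modify c.txt): modified={c.txt} staged={a.txt}
After op 8 (git reset a.txt): modified={a.txt, c.txt} staged={none}
After op 9 (modify e.txt): modified={a.txt, c.txt, e.txt} staged={none}
After op 10 (git add c.txt): modified={a.txt, e.txt} staged={c.txt}
After op 11 (modify a.txt): modified={a.txt, e.txt} staged={c.txt}
After op 12 (modify b.txt): modified={a.txt, b.txt, e.txt} staged={c.txt}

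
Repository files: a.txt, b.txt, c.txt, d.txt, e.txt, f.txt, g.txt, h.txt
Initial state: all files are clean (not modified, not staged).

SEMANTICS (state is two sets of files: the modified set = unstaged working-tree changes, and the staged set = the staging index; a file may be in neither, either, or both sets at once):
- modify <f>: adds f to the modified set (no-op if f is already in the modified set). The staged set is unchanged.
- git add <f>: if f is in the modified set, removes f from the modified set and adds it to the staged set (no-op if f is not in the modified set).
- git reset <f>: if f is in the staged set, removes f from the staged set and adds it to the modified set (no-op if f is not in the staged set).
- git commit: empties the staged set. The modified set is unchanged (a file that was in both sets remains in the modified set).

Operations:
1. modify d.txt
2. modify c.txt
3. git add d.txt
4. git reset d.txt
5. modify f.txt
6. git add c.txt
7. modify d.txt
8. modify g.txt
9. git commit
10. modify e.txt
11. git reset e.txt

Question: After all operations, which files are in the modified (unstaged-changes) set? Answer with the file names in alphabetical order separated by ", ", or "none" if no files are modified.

After op 1 (modify d.txt): modified={d.txt} staged={none}
After op 2 (modify c.txt): modified={c.txt, d.txt} staged={none}
After op 3 (git add d.txt): modified={c.txt} staged={d.txt}
After op 4 (git reset d.txt): modified={c.txt, d.txt} staged={none}
After op 5 (modify f.txt): modified={c.txt, d.txt, f.txt} staged={none}
After op 6 (git add c.txt): modified={d.txt, f.txt} staged={c.txt}
After op 7 (modify d.txt): modified={d.txt, f.txt} staged={c.txt}
After op 8 (modify g.txt): modified={d.txt, f.txt, g.txt} staged={c.txt}
After op 9 (git commit): modified={d.txt, f.txt, g.txt} staged={none}
After op 10 (modify e.txt): modified={d.txt, e.txt, f.txt, g.txt} staged={none}
After op 11 (git reset e.txt): modified={d.txt, e.txt, f.txt, g.txt} staged={none}

Answer: d.txt, e.txt, f.txt, g.txt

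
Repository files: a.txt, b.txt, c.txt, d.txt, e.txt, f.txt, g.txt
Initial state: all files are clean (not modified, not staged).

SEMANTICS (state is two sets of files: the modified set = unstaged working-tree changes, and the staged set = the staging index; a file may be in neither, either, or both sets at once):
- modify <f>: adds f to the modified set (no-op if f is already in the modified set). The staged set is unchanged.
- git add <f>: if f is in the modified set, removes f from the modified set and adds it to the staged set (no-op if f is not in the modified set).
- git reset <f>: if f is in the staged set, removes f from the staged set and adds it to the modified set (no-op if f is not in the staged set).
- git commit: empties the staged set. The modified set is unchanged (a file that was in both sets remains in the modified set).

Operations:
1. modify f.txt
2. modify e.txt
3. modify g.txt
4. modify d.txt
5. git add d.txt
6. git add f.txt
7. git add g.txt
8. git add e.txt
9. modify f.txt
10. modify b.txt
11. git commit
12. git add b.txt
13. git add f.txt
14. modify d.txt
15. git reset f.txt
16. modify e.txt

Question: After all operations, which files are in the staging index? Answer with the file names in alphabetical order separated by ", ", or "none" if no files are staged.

After op 1 (modify f.txt): modified={f.txt} staged={none}
After op 2 (modify e.txt): modified={e.txt, f.txt} staged={none}
After op 3 (modify g.txt): modified={e.txt, f.txt, g.txt} staged={none}
After op 4 (modify d.txt): modified={d.txt, e.txt, f.txt, g.txt} staged={none}
After op 5 (git add d.txt): modified={e.txt, f.txt, g.txt} staged={d.txt}
After op 6 (git add f.txt): modified={e.txt, g.txt} staged={d.txt, f.txt}
After op 7 (git add g.txt): modified={e.txt} staged={d.txt, f.txt, g.txt}
After op 8 (git add e.txt): modified={none} staged={d.txt, e.txt, f.txt, g.txt}
After op 9 (modify f.txt): modified={f.txt} staged={d.txt, e.txt, f.txt, g.txt}
After op 10 (modify b.txt): modified={b.txt, f.txt} staged={d.txt, e.txt, f.txt, g.txt}
After op 11 (git commit): modified={b.txt, f.txt} staged={none}
After op 12 (git add b.txt): modified={f.txt} staged={b.txt}
After op 13 (git add f.txt): modified={none} staged={b.txt, f.txt}
After op 14 (modify d.txt): modified={d.txt} staged={b.txt, f.txt}
After op 15 (git reset f.txt): modified={d.txt, f.txt} staged={b.txt}
After op 16 (modify e.txt): modified={d.txt, e.txt, f.txt} staged={b.txt}

Answer: b.txt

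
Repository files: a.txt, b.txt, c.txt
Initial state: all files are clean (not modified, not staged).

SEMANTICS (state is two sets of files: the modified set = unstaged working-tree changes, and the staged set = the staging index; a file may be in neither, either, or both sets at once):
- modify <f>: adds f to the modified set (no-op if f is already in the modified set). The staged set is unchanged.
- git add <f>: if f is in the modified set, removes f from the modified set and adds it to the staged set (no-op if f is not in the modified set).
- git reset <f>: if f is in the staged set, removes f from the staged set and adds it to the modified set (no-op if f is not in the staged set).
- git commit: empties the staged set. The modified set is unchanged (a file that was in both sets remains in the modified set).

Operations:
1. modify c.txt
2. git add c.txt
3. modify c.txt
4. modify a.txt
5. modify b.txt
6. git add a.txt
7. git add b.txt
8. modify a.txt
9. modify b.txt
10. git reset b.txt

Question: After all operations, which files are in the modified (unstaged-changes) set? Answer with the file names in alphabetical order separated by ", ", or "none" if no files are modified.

After op 1 (modify c.txt): modified={c.txt} staged={none}
After op 2 (git add c.txt): modified={none} staged={c.txt}
After op 3 (modify c.txt): modified={c.txt} staged={c.txt}
After op 4 (modify a.txt): modified={a.txt, c.txt} staged={c.txt}
After op 5 (modify b.txt): modified={a.txt, b.txt, c.txt} staged={c.txt}
After op 6 (git add a.txt): modified={b.txt, c.txt} staged={a.txt, c.txt}
After op 7 (git add b.txt): modified={c.txt} staged={a.txt, b.txt, c.txt}
After op 8 (modify a.txt): modified={a.txt, c.txt} staged={a.txt, b.txt, c.txt}
After op 9 (modify b.txt): modified={a.txt, b.txt, c.txt} staged={a.txt, b.txt, c.txt}
After op 10 (git reset b.txt): modified={a.txt, b.txt, c.txt} staged={a.txt, c.txt}

Answer: a.txt, b.txt, c.txt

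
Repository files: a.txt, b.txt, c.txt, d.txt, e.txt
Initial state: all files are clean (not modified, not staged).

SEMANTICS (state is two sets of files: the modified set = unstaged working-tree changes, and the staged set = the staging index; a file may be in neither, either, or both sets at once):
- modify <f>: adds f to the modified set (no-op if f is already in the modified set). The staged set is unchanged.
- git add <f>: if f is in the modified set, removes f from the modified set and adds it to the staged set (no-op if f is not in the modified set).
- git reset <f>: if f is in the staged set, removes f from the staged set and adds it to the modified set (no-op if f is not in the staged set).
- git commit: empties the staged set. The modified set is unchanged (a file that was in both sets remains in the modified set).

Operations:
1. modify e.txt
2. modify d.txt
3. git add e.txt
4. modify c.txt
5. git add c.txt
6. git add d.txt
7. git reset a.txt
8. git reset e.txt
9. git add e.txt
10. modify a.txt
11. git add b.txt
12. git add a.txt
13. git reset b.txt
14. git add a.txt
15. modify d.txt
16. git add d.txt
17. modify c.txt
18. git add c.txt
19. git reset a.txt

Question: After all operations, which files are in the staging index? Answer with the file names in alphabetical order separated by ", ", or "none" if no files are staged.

After op 1 (modify e.txt): modified={e.txt} staged={none}
After op 2 (modify d.txt): modified={d.txt, e.txt} staged={none}
After op 3 (git add e.txt): modified={d.txt} staged={e.txt}
After op 4 (modify c.txt): modified={c.txt, d.txt} staged={e.txt}
After op 5 (git add c.txt): modified={d.txt} staged={c.txt, e.txt}
After op 6 (git add d.txt): modified={none} staged={c.txt, d.txt, e.txt}
After op 7 (git reset a.txt): modified={none} staged={c.txt, d.txt, e.txt}
After op 8 (git reset e.txt): modified={e.txt} staged={c.txt, d.txt}
After op 9 (git add e.txt): modified={none} staged={c.txt, d.txt, e.txt}
After op 10 (modify a.txt): modified={a.txt} staged={c.txt, d.txt, e.txt}
After op 11 (git add b.txt): modified={a.txt} staged={c.txt, d.txt, e.txt}
After op 12 (git add a.txt): modified={none} staged={a.txt, c.txt, d.txt, e.txt}
After op 13 (git reset b.txt): modified={none} staged={a.txt, c.txt, d.txt, e.txt}
After op 14 (git add a.txt): modified={none} staged={a.txt, c.txt, d.txt, e.txt}
After op 15 (modify d.txt): modified={d.txt} staged={a.txt, c.txt, d.txt, e.txt}
After op 16 (git add d.txt): modified={none} staged={a.txt, c.txt, d.txt, e.txt}
After op 17 (modify c.txt): modified={c.txt} staged={a.txt, c.txt, d.txt, e.txt}
After op 18 (git add c.txt): modified={none} staged={a.txt, c.txt, d.txt, e.txt}
After op 19 (git reset a.txt): modified={a.txt} staged={c.txt, d.txt, e.txt}

Answer: c.txt, d.txt, e.txt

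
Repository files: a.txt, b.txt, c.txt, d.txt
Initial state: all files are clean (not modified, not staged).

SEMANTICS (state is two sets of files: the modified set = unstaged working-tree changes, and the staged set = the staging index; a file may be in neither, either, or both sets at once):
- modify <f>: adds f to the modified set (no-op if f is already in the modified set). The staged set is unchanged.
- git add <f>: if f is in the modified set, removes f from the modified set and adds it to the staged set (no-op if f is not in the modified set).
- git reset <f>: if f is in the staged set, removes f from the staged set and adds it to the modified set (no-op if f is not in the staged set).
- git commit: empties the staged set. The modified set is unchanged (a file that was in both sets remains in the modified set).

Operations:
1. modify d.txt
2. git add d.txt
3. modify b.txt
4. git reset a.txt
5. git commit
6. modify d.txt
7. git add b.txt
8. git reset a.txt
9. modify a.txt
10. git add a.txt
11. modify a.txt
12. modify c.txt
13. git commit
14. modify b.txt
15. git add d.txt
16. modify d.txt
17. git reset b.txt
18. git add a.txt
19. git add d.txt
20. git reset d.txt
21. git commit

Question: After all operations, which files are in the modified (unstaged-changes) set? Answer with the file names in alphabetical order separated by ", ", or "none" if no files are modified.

Answer: b.txt, c.txt, d.txt

Derivation:
After op 1 (modify d.txt): modified={d.txt} staged={none}
After op 2 (git add d.txt): modified={none} staged={d.txt}
After op 3 (modify b.txt): modified={b.txt} staged={d.txt}
After op 4 (git reset a.txt): modified={b.txt} staged={d.txt}
After op 5 (git commit): modified={b.txt} staged={none}
After op 6 (modify d.txt): modified={b.txt, d.txt} staged={none}
After op 7 (git add b.txt): modified={d.txt} staged={b.txt}
After op 8 (git reset a.txt): modified={d.txt} staged={b.txt}
After op 9 (modify a.txt): modified={a.txt, d.txt} staged={b.txt}
After op 10 (git add a.txt): modified={d.txt} staged={a.txt, b.txt}
After op 11 (modify a.txt): modified={a.txt, d.txt} staged={a.txt, b.txt}
After op 12 (modify c.txt): modified={a.txt, c.txt, d.txt} staged={a.txt, b.txt}
After op 13 (git commit): modified={a.txt, c.txt, d.txt} staged={none}
After op 14 (modify b.txt): modified={a.txt, b.txt, c.txt, d.txt} staged={none}
After op 15 (git add d.txt): modified={a.txt, b.txt, c.txt} staged={d.txt}
After op 16 (modify d.txt): modified={a.txt, b.txt, c.txt, d.txt} staged={d.txt}
After op 17 (git reset b.txt): modified={a.txt, b.txt, c.txt, d.txt} staged={d.txt}
After op 18 (git add a.txt): modified={b.txt, c.txt, d.txt} staged={a.txt, d.txt}
After op 19 (git add d.txt): modified={b.txt, c.txt} staged={a.txt, d.txt}
After op 20 (git reset d.txt): modified={b.txt, c.txt, d.txt} staged={a.txt}
After op 21 (git commit): modified={b.txt, c.txt, d.txt} staged={none}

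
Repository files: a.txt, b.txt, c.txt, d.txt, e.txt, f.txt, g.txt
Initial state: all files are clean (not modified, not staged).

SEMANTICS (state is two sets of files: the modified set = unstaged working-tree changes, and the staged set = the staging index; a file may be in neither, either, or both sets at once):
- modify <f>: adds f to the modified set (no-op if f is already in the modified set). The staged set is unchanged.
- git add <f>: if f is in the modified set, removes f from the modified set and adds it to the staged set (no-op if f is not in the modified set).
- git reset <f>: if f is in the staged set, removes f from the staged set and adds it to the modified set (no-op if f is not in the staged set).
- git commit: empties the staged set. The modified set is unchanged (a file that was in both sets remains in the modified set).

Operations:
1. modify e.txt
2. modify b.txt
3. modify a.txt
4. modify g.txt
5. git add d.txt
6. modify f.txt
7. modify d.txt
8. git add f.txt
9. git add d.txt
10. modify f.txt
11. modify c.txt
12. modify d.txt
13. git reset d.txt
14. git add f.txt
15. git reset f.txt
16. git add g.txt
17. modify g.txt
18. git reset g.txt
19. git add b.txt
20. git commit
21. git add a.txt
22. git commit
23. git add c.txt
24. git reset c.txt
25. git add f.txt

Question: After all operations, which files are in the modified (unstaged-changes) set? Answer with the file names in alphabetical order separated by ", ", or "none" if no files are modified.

Answer: c.txt, d.txt, e.txt, g.txt

Derivation:
After op 1 (modify e.txt): modified={e.txt} staged={none}
After op 2 (modify b.txt): modified={b.txt, e.txt} staged={none}
After op 3 (modify a.txt): modified={a.txt, b.txt, e.txt} staged={none}
After op 4 (modify g.txt): modified={a.txt, b.txt, e.txt, g.txt} staged={none}
After op 5 (git add d.txt): modified={a.txt, b.txt, e.txt, g.txt} staged={none}
After op 6 (modify f.txt): modified={a.txt, b.txt, e.txt, f.txt, g.txt} staged={none}
After op 7 (modify d.txt): modified={a.txt, b.txt, d.txt, e.txt, f.txt, g.txt} staged={none}
After op 8 (git add f.txt): modified={a.txt, b.txt, d.txt, e.txt, g.txt} staged={f.txt}
After op 9 (git add d.txt): modified={a.txt, b.txt, e.txt, g.txt} staged={d.txt, f.txt}
After op 10 (modify f.txt): modified={a.txt, b.txt, e.txt, f.txt, g.txt} staged={d.txt, f.txt}
After op 11 (modify c.txt): modified={a.txt, b.txt, c.txt, e.txt, f.txt, g.txt} staged={d.txt, f.txt}
After op 12 (modify d.txt): modified={a.txt, b.txt, c.txt, d.txt, e.txt, f.txt, g.txt} staged={d.txt, f.txt}
After op 13 (git reset d.txt): modified={a.txt, b.txt, c.txt, d.txt, e.txt, f.txt, g.txt} staged={f.txt}
After op 14 (git add f.txt): modified={a.txt, b.txt, c.txt, d.txt, e.txt, g.txt} staged={f.txt}
After op 15 (git reset f.txt): modified={a.txt, b.txt, c.txt, d.txt, e.txt, f.txt, g.txt} staged={none}
After op 16 (git add g.txt): modified={a.txt, b.txt, c.txt, d.txt, e.txt, f.txt} staged={g.txt}
After op 17 (modify g.txt): modified={a.txt, b.txt, c.txt, d.txt, e.txt, f.txt, g.txt} staged={g.txt}
After op 18 (git reset g.txt): modified={a.txt, b.txt, c.txt, d.txt, e.txt, f.txt, g.txt} staged={none}
After op 19 (git add b.txt): modified={a.txt, c.txt, d.txt, e.txt, f.txt, g.txt} staged={b.txt}
After op 20 (git commit): modified={a.txt, c.txt, d.txt, e.txt, f.txt, g.txt} staged={none}
After op 21 (git add a.txt): modified={c.txt, d.txt, e.txt, f.txt, g.txt} staged={a.txt}
After op 22 (git commit): modified={c.txt, d.txt, e.txt, f.txt, g.txt} staged={none}
After op 23 (git add c.txt): modified={d.txt, e.txt, f.txt, g.txt} staged={c.txt}
After op 24 (git reset c.txt): modified={c.txt, d.txt, e.txt, f.txt, g.txt} staged={none}
After op 25 (git add f.txt): modified={c.txt, d.txt, e.txt, g.txt} staged={f.txt}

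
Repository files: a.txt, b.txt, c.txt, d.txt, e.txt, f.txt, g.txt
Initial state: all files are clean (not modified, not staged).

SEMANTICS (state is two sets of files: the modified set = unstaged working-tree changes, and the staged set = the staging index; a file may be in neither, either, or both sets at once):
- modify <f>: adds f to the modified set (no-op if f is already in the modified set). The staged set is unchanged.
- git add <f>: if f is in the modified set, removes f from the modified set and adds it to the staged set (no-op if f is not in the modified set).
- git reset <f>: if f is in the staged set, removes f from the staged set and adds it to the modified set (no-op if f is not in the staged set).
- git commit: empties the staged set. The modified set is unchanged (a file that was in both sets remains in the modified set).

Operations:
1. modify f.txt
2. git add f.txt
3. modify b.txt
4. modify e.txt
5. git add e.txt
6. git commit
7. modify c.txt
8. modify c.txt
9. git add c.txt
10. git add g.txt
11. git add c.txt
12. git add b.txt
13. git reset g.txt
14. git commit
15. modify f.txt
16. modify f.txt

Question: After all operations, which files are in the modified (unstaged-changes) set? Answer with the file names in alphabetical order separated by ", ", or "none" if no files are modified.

After op 1 (modify f.txt): modified={f.txt} staged={none}
After op 2 (git add f.txt): modified={none} staged={f.txt}
After op 3 (modify b.txt): modified={b.txt} staged={f.txt}
After op 4 (modify e.txt): modified={b.txt, e.txt} staged={f.txt}
After op 5 (git add e.txt): modified={b.txt} staged={e.txt, f.txt}
After op 6 (git commit): modified={b.txt} staged={none}
After op 7 (modify c.txt): modified={b.txt, c.txt} staged={none}
After op 8 (modify c.txt): modified={b.txt, c.txt} staged={none}
After op 9 (git add c.txt): modified={b.txt} staged={c.txt}
After op 10 (git add g.txt): modified={b.txt} staged={c.txt}
After op 11 (git add c.txt): modified={b.txt} staged={c.txt}
After op 12 (git add b.txt): modified={none} staged={b.txt, c.txt}
After op 13 (git reset g.txt): modified={none} staged={b.txt, c.txt}
After op 14 (git commit): modified={none} staged={none}
After op 15 (modify f.txt): modified={f.txt} staged={none}
After op 16 (modify f.txt): modified={f.txt} staged={none}

Answer: f.txt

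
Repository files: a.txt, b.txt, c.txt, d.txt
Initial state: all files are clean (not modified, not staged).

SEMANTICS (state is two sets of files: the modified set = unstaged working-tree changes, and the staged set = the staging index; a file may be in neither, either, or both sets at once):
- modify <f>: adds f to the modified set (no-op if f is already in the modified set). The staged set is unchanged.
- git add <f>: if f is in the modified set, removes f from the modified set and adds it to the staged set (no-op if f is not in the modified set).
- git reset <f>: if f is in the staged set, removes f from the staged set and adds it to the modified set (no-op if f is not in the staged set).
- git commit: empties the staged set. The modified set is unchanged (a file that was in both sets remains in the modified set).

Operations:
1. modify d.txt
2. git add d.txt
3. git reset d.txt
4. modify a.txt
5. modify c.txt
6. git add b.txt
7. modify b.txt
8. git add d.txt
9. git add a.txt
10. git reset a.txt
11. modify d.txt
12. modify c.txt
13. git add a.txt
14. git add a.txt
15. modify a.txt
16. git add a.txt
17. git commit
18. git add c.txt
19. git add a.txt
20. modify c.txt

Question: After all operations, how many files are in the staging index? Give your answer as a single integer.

Answer: 1

Derivation:
After op 1 (modify d.txt): modified={d.txt} staged={none}
After op 2 (git add d.txt): modified={none} staged={d.txt}
After op 3 (git reset d.txt): modified={d.txt} staged={none}
After op 4 (modify a.txt): modified={a.txt, d.txt} staged={none}
After op 5 (modify c.txt): modified={a.txt, c.txt, d.txt} staged={none}
After op 6 (git add b.txt): modified={a.txt, c.txt, d.txt} staged={none}
After op 7 (modify b.txt): modified={a.txt, b.txt, c.txt, d.txt} staged={none}
After op 8 (git add d.txt): modified={a.txt, b.txt, c.txt} staged={d.txt}
After op 9 (git add a.txt): modified={b.txt, c.txt} staged={a.txt, d.txt}
After op 10 (git reset a.txt): modified={a.txt, b.txt, c.txt} staged={d.txt}
After op 11 (modify d.txt): modified={a.txt, b.txt, c.txt, d.txt} staged={d.txt}
After op 12 (modify c.txt): modified={a.txt, b.txt, c.txt, d.txt} staged={d.txt}
After op 13 (git add a.txt): modified={b.txt, c.txt, d.txt} staged={a.txt, d.txt}
After op 14 (git add a.txt): modified={b.txt, c.txt, d.txt} staged={a.txt, d.txt}
After op 15 (modify a.txt): modified={a.txt, b.txt, c.txt, d.txt} staged={a.txt, d.txt}
After op 16 (git add a.txt): modified={b.txt, c.txt, d.txt} staged={a.txt, d.txt}
After op 17 (git commit): modified={b.txt, c.txt, d.txt} staged={none}
After op 18 (git add c.txt): modified={b.txt, d.txt} staged={c.txt}
After op 19 (git add a.txt): modified={b.txt, d.txt} staged={c.txt}
After op 20 (modify c.txt): modified={b.txt, c.txt, d.txt} staged={c.txt}
Final staged set: {c.txt} -> count=1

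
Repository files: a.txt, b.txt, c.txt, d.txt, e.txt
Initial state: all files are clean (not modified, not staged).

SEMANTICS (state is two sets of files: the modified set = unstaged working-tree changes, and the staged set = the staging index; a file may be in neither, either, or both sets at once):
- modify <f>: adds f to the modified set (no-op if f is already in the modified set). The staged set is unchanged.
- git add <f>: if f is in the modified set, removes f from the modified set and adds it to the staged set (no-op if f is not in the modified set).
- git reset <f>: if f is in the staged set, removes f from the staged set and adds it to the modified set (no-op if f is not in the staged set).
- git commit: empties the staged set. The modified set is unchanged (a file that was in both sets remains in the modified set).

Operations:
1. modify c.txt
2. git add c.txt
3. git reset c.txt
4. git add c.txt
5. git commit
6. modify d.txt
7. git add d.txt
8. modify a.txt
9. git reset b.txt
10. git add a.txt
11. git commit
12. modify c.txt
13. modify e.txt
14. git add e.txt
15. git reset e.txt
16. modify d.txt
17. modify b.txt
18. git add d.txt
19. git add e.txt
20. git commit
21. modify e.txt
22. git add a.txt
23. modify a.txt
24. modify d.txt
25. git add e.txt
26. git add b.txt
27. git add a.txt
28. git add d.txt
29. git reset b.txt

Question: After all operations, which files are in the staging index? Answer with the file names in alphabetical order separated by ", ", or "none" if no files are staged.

Answer: a.txt, d.txt, e.txt

Derivation:
After op 1 (modify c.txt): modified={c.txt} staged={none}
After op 2 (git add c.txt): modified={none} staged={c.txt}
After op 3 (git reset c.txt): modified={c.txt} staged={none}
After op 4 (git add c.txt): modified={none} staged={c.txt}
After op 5 (git commit): modified={none} staged={none}
After op 6 (modify d.txt): modified={d.txt} staged={none}
After op 7 (git add d.txt): modified={none} staged={d.txt}
After op 8 (modify a.txt): modified={a.txt} staged={d.txt}
After op 9 (git reset b.txt): modified={a.txt} staged={d.txt}
After op 10 (git add a.txt): modified={none} staged={a.txt, d.txt}
After op 11 (git commit): modified={none} staged={none}
After op 12 (modify c.txt): modified={c.txt} staged={none}
After op 13 (modify e.txt): modified={c.txt, e.txt} staged={none}
After op 14 (git add e.txt): modified={c.txt} staged={e.txt}
After op 15 (git reset e.txt): modified={c.txt, e.txt} staged={none}
After op 16 (modify d.txt): modified={c.txt, d.txt, e.txt} staged={none}
After op 17 (modify b.txt): modified={b.txt, c.txt, d.txt, e.txt} staged={none}
After op 18 (git add d.txt): modified={b.txt, c.txt, e.txt} staged={d.txt}
After op 19 (git add e.txt): modified={b.txt, c.txt} staged={d.txt, e.txt}
After op 20 (git commit): modified={b.txt, c.txt} staged={none}
After op 21 (modify e.txt): modified={b.txt, c.txt, e.txt} staged={none}
After op 22 (git add a.txt): modified={b.txt, c.txt, e.txt} staged={none}
After op 23 (modify a.txt): modified={a.txt, b.txt, c.txt, e.txt} staged={none}
After op 24 (modify d.txt): modified={a.txt, b.txt, c.txt, d.txt, e.txt} staged={none}
After op 25 (git add e.txt): modified={a.txt, b.txt, c.txt, d.txt} staged={e.txt}
After op 26 (git add b.txt): modified={a.txt, c.txt, d.txt} staged={b.txt, e.txt}
After op 27 (git add a.txt): modified={c.txt, d.txt} staged={a.txt, b.txt, e.txt}
After op 28 (git add d.txt): modified={c.txt} staged={a.txt, b.txt, d.txt, e.txt}
After op 29 (git reset b.txt): modified={b.txt, c.txt} staged={a.txt, d.txt, e.txt}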